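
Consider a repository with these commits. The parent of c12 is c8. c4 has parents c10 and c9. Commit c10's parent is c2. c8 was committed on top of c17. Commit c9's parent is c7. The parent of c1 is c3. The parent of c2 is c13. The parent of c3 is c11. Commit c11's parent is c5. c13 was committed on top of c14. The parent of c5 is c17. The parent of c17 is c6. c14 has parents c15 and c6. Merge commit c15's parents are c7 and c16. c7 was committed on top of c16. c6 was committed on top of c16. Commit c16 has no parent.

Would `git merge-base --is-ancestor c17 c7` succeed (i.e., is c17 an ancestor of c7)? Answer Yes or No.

No

Ancestors of c7: {c16, c7}.
c17 is not in that set, so it is not an ancestor of c7.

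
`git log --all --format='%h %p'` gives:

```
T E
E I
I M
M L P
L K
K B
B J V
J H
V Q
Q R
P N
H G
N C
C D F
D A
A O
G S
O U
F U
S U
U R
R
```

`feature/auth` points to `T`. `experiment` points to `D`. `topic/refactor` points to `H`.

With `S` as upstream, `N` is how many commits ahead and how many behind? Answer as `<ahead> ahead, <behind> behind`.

Reachable from N: {A, C, D, F, N, O, R, U}.
Reachable from S: {R, S, U}.
Only in N's history (ahead): {A, C, D, F, N, O} — 6.
Only in S's history (behind): {S} — 1.

6 ahead, 1 behind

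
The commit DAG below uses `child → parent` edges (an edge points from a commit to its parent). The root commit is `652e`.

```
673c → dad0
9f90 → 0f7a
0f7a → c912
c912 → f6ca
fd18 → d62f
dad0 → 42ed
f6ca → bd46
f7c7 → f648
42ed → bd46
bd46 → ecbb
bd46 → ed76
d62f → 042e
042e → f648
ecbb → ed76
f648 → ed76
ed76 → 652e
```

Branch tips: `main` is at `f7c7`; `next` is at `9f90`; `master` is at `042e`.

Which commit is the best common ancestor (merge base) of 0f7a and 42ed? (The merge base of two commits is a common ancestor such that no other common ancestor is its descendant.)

Ancestors of 0f7a: {0f7a, 652e, bd46, c912, ecbb, ed76, f6ca}.
Ancestors of 42ed: {42ed, 652e, bd46, ecbb, ed76}.
Common ancestors: {652e, bd46, ecbb, ed76}.
Among these, bd46 is not an ancestor of any other common ancestor — it is the merge base.

bd46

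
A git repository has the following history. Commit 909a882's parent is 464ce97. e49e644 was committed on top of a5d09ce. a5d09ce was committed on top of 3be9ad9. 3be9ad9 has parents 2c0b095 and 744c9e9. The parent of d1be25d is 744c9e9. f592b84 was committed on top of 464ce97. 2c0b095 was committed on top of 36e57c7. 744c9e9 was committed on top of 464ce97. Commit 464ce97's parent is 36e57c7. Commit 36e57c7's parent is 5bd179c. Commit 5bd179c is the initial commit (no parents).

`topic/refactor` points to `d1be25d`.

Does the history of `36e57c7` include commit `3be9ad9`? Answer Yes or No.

Ancestors of 36e57c7: {36e57c7, 5bd179c}.
3be9ad9 is not in that set, so it is not an ancestor of 36e57c7.

No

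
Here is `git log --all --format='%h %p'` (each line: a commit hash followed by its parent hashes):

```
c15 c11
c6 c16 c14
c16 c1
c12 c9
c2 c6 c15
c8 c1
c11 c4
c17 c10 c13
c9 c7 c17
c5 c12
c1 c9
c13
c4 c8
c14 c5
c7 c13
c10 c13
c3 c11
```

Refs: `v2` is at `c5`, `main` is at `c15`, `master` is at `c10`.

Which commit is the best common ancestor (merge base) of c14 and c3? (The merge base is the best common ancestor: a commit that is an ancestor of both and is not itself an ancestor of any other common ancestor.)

Ancestors of c14: {c10, c12, c13, c14, c17, c5, c7, c9}.
Ancestors of c3: {c1, c10, c11, c13, c17, c3, c4, c7, c8, c9}.
Common ancestors: {c10, c13, c17, c7, c9}.
Among these, c9 is not an ancestor of any other common ancestor — it is the merge base.

c9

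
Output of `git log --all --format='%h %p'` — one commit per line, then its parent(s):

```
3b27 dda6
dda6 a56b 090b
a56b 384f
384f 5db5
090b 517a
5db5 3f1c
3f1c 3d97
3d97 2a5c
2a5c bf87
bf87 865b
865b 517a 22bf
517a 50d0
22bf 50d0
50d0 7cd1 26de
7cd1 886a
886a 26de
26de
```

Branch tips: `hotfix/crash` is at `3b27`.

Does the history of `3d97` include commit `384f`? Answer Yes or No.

Ancestors of 3d97: {22bf, 26de, 2a5c, 3d97, 50d0, 517a, 7cd1, 865b, 886a, bf87}.
384f is not in that set, so it is not an ancestor of 3d97.

No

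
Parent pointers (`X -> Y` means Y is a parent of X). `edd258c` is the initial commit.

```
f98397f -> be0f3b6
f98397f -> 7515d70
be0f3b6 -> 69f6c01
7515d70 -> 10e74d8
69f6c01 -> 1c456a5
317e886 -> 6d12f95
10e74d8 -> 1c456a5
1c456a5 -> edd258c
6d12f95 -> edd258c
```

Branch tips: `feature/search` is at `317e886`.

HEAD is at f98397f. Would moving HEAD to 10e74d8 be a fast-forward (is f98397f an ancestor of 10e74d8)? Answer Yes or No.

A fast-forward from f98397f to 10e74d8 is possible iff f98397f is an ancestor of 10e74d8.
Ancestors of 10e74d8: {10e74d8, 1c456a5, edd258c}.
f98397f is not among them, so fast-forward is not possible.

No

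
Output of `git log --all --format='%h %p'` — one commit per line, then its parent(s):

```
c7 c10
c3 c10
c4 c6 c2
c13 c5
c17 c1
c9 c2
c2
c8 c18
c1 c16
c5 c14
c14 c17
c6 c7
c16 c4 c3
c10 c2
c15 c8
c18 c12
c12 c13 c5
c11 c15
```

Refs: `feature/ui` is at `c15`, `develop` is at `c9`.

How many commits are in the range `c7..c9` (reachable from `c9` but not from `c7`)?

Reachable from c9: {c2, c9}.
Reachable from c7: {c10, c2, c7}.
In c9's history but not c7's: {c9} — 1 commit.

1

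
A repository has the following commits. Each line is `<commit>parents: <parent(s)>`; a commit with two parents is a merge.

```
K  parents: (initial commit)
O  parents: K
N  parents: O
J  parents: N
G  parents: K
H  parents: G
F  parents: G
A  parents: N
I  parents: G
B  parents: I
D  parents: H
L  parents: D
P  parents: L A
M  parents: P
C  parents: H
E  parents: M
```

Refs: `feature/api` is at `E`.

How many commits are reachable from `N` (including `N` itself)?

Walking parent pointers from N: reachable set = {K, N, O}.
That is 3 commits.

3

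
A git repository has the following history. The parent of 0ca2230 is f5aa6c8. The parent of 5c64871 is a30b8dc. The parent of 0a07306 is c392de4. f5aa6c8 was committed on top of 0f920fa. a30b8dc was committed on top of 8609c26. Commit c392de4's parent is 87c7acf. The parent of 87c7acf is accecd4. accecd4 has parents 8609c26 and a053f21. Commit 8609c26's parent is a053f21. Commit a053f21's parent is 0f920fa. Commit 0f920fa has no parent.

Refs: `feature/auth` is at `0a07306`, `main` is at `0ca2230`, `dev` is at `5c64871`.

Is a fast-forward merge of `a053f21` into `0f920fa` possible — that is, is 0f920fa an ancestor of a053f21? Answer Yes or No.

A fast-forward from 0f920fa to a053f21 is possible iff 0f920fa is an ancestor of a053f21.
Ancestors of a053f21: {0f920fa, a053f21}.
0f920fa is among them, so fast-forward is possible.

Yes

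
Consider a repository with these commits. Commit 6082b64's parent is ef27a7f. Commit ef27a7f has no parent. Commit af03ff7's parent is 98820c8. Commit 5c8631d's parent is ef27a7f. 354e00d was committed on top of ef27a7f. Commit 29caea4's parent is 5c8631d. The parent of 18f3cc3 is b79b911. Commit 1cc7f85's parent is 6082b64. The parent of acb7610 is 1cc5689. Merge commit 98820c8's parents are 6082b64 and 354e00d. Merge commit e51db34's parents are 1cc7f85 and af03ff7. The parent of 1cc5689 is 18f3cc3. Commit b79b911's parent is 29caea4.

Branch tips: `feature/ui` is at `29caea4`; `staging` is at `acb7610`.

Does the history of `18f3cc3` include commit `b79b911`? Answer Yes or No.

Ancestors of 18f3cc3 (commits reachable by following parents): {18f3cc3, 29caea4, 5c8631d, b79b911, ef27a7f}.
b79b911 is in that set, so it is an ancestor of 18f3cc3.

Yes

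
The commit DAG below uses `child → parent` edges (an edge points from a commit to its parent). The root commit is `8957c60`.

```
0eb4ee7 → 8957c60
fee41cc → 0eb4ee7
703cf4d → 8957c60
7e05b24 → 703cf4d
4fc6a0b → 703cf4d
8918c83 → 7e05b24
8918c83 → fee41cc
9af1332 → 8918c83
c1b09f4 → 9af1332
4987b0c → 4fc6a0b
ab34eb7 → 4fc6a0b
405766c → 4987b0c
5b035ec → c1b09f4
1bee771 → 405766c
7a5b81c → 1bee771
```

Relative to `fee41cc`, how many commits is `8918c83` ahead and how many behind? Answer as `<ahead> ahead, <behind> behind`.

Reachable from 8918c83: {0eb4ee7, 703cf4d, 7e05b24, 8918c83, 8957c60, fee41cc}.
Reachable from fee41cc: {0eb4ee7, 8957c60, fee41cc}.
Only in 8918c83's history (ahead): {703cf4d, 7e05b24, 8918c83} — 3.
Only in fee41cc's history (behind): {} — 0.

3 ahead, 0 behind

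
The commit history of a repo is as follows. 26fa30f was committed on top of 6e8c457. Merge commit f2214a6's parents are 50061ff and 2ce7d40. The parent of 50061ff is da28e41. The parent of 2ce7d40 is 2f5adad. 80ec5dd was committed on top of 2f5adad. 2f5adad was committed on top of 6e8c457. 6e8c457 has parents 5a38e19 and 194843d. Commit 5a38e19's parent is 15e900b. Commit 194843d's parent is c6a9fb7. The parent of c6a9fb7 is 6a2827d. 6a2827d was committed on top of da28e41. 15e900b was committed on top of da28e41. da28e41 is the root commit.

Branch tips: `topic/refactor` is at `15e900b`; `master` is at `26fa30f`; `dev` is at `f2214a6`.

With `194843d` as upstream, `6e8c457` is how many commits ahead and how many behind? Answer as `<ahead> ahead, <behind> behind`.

Reachable from 6e8c457: {15e900b, 194843d, 5a38e19, 6a2827d, 6e8c457, c6a9fb7, da28e41}.
Reachable from 194843d: {194843d, 6a2827d, c6a9fb7, da28e41}.
Only in 6e8c457's history (ahead): {15e900b, 5a38e19, 6e8c457} — 3.
Only in 194843d's history (behind): {} — 0.

3 ahead, 0 behind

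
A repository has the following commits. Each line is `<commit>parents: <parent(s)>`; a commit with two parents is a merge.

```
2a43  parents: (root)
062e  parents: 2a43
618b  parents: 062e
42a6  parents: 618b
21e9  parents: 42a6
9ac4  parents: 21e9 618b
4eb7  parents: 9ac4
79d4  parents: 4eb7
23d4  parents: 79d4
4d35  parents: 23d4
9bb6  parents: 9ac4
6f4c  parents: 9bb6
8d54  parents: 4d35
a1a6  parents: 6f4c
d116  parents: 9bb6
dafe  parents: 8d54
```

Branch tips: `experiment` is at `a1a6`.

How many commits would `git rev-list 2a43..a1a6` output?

Reachable from a1a6: {062e, 21e9, 2a43, 42a6, 618b, 6f4c, 9ac4, 9bb6, a1a6}.
Reachable from 2a43: {2a43}.
In a1a6's history but not 2a43's: {062e, 21e9, 42a6, 618b, 6f4c, 9ac4, 9bb6, a1a6} — 8 commits.

8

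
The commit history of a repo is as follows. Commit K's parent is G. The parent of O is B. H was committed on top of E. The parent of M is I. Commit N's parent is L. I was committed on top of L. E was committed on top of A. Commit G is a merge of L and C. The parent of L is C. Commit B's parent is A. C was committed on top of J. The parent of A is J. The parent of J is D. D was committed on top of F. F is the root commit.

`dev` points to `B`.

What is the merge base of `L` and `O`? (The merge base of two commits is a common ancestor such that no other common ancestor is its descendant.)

J

Ancestors of L: {C, D, F, J, L}.
Ancestors of O: {A, B, D, F, J, O}.
Common ancestors: {D, F, J}.
Among these, J is not an ancestor of any other common ancestor — it is the merge base.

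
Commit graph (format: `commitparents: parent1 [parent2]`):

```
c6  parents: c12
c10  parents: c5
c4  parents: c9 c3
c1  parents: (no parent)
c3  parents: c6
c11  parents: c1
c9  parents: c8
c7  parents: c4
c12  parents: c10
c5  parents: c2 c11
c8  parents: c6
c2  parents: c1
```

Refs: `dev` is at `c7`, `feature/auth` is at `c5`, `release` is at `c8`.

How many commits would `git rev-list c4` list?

11

Walking parent pointers from c4: reachable set = {c1, c10, c11, c12, c2, c3, c4, c5, c6, c8, c9}.
That is 11 commits.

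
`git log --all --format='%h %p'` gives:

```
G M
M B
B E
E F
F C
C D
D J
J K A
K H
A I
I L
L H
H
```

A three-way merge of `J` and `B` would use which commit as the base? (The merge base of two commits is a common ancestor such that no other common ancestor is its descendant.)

J

Ancestors of J: {A, H, I, J, K, L}.
Ancestors of B: {A, B, C, D, E, F, H, I, J, K, L}.
Common ancestors: {A, H, I, J, K, L}.
Among these, J is not an ancestor of any other common ancestor — it is the merge base.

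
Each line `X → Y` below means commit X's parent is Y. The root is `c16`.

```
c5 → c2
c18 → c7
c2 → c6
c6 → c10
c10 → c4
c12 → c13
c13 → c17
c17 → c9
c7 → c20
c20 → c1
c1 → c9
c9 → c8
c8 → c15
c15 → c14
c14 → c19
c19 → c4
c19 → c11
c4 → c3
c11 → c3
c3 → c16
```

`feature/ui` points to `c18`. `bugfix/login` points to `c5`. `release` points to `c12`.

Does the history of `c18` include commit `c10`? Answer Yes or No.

No

Ancestors of c18: {c1, c11, c14, c15, c16, c18, c19, c20, c3, c4, c7, c8, c9}.
c10 is not in that set, so it is not an ancestor of c18.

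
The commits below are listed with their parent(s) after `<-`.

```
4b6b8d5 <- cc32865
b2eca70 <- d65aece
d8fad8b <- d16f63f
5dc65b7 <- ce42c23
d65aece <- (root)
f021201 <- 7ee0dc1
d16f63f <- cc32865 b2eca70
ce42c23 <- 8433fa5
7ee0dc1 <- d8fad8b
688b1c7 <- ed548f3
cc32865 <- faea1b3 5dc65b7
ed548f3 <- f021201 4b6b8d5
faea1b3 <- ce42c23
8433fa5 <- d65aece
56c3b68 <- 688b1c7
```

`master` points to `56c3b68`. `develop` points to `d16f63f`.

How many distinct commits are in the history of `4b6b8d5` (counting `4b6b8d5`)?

7

Walking parent pointers from 4b6b8d5: reachable set = {4b6b8d5, 5dc65b7, 8433fa5, cc32865, ce42c23, d65aece, faea1b3}.
That is 7 commits.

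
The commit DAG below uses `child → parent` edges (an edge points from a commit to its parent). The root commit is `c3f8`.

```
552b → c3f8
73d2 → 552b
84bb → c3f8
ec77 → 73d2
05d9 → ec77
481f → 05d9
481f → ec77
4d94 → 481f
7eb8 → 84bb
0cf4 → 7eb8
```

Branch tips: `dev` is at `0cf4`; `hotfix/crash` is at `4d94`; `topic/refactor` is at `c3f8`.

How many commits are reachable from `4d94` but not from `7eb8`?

Reachable from 4d94: {05d9, 481f, 4d94, 552b, 73d2, c3f8, ec77}.
Reachable from 7eb8: {7eb8, 84bb, c3f8}.
In 4d94's history but not 7eb8's: {05d9, 481f, 4d94, 552b, 73d2, ec77} — 6 commits.

6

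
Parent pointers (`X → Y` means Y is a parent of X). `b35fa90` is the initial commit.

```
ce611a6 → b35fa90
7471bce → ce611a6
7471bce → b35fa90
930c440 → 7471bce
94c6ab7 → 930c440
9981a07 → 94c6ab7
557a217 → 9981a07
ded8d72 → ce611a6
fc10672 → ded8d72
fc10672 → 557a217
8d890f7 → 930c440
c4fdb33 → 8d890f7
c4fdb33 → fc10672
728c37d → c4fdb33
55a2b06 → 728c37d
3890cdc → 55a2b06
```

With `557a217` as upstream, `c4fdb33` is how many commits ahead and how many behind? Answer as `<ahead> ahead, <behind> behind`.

4 ahead, 0 behind

Reachable from c4fdb33: {557a217, 7471bce, 8d890f7, 930c440, 94c6ab7, 9981a07, b35fa90, c4fdb33, ce611a6, ded8d72, fc10672}.
Reachable from 557a217: {557a217, 7471bce, 930c440, 94c6ab7, 9981a07, b35fa90, ce611a6}.
Only in c4fdb33's history (ahead): {8d890f7, c4fdb33, ded8d72, fc10672} — 4.
Only in 557a217's history (behind): {} — 0.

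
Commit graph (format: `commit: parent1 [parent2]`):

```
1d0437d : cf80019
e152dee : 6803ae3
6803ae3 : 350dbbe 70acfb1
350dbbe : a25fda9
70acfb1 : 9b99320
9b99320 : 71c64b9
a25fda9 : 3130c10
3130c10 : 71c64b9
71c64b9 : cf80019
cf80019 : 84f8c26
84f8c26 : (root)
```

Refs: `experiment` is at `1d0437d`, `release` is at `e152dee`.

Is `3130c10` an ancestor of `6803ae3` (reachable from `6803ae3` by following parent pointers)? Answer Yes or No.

Yes

Ancestors of 6803ae3 (commits reachable by following parents): {3130c10, 350dbbe, 6803ae3, 70acfb1, 71c64b9, 84f8c26, 9b99320, a25fda9, cf80019}.
3130c10 is in that set, so it is an ancestor of 6803ae3.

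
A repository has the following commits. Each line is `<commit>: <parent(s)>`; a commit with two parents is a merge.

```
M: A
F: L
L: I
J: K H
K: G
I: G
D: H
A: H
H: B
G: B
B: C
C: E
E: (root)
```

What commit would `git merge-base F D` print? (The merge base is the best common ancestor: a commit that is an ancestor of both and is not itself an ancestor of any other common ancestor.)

B

Ancestors of F: {B, C, E, F, G, I, L}.
Ancestors of D: {B, C, D, E, H}.
Common ancestors: {B, C, E}.
Among these, B is not an ancestor of any other common ancestor — it is the merge base.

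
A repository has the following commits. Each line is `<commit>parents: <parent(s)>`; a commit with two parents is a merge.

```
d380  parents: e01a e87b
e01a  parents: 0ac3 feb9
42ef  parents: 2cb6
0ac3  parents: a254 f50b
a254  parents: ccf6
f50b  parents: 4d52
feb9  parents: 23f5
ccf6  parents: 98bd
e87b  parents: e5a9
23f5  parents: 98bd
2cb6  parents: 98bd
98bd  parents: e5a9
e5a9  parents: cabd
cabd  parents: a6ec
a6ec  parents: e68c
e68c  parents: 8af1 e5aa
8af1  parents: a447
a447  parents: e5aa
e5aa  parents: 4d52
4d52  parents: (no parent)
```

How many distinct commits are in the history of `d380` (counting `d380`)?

18

Walking parent pointers from d380: reachable set = {0ac3, 23f5, 4d52, 8af1, 98bd, a254, a447, a6ec, cabd, ccf6, d380, e01a, e5a9, e5aa, e68c, e87b, f50b, feb9}.
That is 18 commits.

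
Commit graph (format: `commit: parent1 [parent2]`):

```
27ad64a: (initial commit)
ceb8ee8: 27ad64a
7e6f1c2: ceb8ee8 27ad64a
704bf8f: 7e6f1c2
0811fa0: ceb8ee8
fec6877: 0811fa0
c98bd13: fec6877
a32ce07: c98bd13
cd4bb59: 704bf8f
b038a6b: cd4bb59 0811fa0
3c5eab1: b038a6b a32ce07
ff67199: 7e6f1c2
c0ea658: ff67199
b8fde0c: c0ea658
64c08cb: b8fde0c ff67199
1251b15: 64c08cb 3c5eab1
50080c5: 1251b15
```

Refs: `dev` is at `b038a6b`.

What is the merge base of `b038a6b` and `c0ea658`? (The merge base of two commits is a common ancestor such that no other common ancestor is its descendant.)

7e6f1c2

Ancestors of b038a6b: {0811fa0, 27ad64a, 704bf8f, 7e6f1c2, b038a6b, cd4bb59, ceb8ee8}.
Ancestors of c0ea658: {27ad64a, 7e6f1c2, c0ea658, ceb8ee8, ff67199}.
Common ancestors: {27ad64a, 7e6f1c2, ceb8ee8}.
Among these, 7e6f1c2 is not an ancestor of any other common ancestor — it is the merge base.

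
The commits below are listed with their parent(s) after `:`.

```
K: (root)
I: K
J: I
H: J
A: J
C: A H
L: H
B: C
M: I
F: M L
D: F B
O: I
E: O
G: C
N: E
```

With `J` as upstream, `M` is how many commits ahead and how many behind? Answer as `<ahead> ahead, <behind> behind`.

Reachable from M: {I, K, M}.
Reachable from J: {I, J, K}.
Only in M's history (ahead): {M} — 1.
Only in J's history (behind): {J} — 1.

1 ahead, 1 behind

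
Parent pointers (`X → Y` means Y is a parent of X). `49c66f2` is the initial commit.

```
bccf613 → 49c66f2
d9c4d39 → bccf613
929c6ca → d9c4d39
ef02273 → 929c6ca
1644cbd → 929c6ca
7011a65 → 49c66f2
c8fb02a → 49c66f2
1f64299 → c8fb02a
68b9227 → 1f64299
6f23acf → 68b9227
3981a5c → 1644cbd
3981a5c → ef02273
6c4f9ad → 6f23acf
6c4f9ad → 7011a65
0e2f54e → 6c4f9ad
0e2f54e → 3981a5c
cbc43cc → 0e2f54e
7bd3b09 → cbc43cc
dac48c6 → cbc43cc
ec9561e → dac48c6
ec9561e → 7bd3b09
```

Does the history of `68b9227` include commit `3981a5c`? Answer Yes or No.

Ancestors of 68b9227: {1f64299, 49c66f2, 68b9227, c8fb02a}.
3981a5c is not in that set, so it is not an ancestor of 68b9227.

No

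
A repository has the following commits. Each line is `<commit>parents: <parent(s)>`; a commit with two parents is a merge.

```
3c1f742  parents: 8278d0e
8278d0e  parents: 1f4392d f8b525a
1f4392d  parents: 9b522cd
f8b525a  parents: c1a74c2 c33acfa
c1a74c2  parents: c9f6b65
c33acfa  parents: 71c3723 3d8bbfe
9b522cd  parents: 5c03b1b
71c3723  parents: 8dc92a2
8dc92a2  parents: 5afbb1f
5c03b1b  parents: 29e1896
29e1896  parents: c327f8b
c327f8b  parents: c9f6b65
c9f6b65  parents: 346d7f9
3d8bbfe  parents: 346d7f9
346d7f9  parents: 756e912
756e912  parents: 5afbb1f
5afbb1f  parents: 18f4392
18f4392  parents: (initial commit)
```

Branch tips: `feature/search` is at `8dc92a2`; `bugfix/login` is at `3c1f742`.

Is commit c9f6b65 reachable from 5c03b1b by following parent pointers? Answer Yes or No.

Yes

Ancestors of 5c03b1b (commits reachable by following parents): {18f4392, 29e1896, 346d7f9, 5afbb1f, 5c03b1b, 756e912, c327f8b, c9f6b65}.
c9f6b65 is in that set, so it is an ancestor of 5c03b1b.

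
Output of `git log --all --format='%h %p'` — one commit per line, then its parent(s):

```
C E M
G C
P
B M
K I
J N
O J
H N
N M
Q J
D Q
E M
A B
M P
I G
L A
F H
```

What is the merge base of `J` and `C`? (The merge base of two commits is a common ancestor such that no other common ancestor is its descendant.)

Ancestors of J: {J, M, N, P}.
Ancestors of C: {C, E, M, P}.
Common ancestors: {M, P}.
Among these, M is not an ancestor of any other common ancestor — it is the merge base.

M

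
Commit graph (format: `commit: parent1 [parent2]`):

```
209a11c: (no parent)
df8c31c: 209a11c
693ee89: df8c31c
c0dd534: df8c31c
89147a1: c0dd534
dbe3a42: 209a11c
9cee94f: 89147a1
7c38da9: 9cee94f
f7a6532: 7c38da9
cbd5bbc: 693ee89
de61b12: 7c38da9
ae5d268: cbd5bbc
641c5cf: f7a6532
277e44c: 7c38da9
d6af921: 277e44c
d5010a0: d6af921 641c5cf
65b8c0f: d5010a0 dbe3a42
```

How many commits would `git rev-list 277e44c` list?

Walking parent pointers from 277e44c: reachable set = {209a11c, 277e44c, 7c38da9, 89147a1, 9cee94f, c0dd534, df8c31c}.
That is 7 commits.

7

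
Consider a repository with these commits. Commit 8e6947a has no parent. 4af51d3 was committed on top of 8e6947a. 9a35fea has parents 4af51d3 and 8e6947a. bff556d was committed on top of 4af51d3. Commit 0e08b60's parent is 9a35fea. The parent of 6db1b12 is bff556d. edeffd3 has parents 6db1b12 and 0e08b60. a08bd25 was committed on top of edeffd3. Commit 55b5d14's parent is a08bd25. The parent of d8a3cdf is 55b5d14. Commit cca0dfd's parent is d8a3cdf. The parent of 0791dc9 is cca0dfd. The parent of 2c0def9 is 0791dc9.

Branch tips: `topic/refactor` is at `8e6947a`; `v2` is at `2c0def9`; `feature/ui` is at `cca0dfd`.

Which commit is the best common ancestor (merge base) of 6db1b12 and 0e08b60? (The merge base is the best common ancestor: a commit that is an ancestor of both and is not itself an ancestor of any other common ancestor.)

4af51d3

Ancestors of 6db1b12: {4af51d3, 6db1b12, 8e6947a, bff556d}.
Ancestors of 0e08b60: {0e08b60, 4af51d3, 8e6947a, 9a35fea}.
Common ancestors: {4af51d3, 8e6947a}.
Among these, 4af51d3 is not an ancestor of any other common ancestor — it is the merge base.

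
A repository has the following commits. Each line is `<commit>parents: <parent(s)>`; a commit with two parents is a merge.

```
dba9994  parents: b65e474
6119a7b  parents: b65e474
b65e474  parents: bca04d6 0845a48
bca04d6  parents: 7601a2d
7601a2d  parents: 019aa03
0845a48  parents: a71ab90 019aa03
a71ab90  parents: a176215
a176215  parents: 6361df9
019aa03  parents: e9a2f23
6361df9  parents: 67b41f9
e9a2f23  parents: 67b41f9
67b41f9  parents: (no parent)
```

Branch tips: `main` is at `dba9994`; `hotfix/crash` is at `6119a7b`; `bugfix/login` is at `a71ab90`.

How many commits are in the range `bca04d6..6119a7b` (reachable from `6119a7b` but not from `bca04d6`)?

Reachable from 6119a7b: {019aa03, 0845a48, 6119a7b, 6361df9, 67b41f9, 7601a2d, a176215, a71ab90, b65e474, bca04d6, e9a2f23}.
Reachable from bca04d6: {019aa03, 67b41f9, 7601a2d, bca04d6, e9a2f23}.
In 6119a7b's history but not bca04d6's: {0845a48, 6119a7b, 6361df9, a176215, a71ab90, b65e474} — 6 commits.

6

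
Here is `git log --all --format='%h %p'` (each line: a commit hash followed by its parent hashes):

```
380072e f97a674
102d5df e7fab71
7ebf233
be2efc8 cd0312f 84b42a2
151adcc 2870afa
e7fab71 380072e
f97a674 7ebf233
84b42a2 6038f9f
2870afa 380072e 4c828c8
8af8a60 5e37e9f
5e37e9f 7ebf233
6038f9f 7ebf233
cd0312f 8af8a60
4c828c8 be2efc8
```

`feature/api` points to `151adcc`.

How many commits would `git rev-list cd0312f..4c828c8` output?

Reachable from 4c828c8: {4c828c8, 5e37e9f, 6038f9f, 7ebf233, 84b42a2, 8af8a60, be2efc8, cd0312f}.
Reachable from cd0312f: {5e37e9f, 7ebf233, 8af8a60, cd0312f}.
In 4c828c8's history but not cd0312f's: {4c828c8, 6038f9f, 84b42a2, be2efc8} — 4 commits.

4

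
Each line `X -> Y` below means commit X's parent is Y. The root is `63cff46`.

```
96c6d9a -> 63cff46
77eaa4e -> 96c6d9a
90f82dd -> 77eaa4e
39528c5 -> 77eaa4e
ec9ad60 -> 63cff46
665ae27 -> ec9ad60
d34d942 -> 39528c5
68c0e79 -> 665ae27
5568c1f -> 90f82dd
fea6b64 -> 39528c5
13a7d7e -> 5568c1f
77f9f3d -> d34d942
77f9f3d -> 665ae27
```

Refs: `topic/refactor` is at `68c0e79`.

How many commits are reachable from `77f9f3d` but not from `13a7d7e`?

Reachable from 77f9f3d: {39528c5, 63cff46, 665ae27, 77eaa4e, 77f9f3d, 96c6d9a, d34d942, ec9ad60}.
Reachable from 13a7d7e: {13a7d7e, 5568c1f, 63cff46, 77eaa4e, 90f82dd, 96c6d9a}.
In 77f9f3d's history but not 13a7d7e's: {39528c5, 665ae27, 77f9f3d, d34d942, ec9ad60} — 5 commits.

5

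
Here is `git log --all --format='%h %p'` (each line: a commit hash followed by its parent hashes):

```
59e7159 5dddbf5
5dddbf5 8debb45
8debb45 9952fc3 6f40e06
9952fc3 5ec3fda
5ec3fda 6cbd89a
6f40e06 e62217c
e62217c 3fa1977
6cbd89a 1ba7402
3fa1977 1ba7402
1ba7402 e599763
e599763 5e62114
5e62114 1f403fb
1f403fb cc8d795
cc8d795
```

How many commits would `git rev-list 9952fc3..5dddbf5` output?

5

Reachable from 5dddbf5: {1ba7402, 1f403fb, 3fa1977, 5dddbf5, 5e62114, 5ec3fda, 6cbd89a, 6f40e06, 8debb45, 9952fc3, cc8d795, e599763, e62217c}.
Reachable from 9952fc3: {1ba7402, 1f403fb, 5e62114, 5ec3fda, 6cbd89a, 9952fc3, cc8d795, e599763}.
In 5dddbf5's history but not 9952fc3's: {3fa1977, 5dddbf5, 6f40e06, 8debb45, e62217c} — 5 commits.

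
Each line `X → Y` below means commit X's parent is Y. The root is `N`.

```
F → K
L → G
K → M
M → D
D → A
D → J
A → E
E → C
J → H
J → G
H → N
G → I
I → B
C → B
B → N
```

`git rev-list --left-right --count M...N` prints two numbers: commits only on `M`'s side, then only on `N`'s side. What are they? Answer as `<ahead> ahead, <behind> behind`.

10 ahead, 0 behind

Reachable from M: {A, B, C, D, E, G, H, I, J, M, N}.
Reachable from N: {N}.
Only in M's history (ahead): {A, B, C, D, E, G, H, I, J, M} — 10.
Only in N's history (behind): {} — 0.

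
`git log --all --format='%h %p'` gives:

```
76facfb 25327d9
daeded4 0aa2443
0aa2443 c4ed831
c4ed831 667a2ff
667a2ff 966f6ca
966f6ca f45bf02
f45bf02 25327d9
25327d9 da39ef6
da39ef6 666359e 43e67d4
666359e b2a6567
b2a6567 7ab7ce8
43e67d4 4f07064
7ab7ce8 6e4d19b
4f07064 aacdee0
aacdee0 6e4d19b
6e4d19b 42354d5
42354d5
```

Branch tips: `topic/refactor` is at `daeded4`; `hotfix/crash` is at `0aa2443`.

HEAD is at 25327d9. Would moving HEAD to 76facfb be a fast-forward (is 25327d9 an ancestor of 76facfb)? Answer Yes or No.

A fast-forward from 25327d9 to 76facfb is possible iff 25327d9 is an ancestor of 76facfb.
Ancestors of 76facfb: {25327d9, 42354d5, 43e67d4, 4f07064, 666359e, 6e4d19b, 76facfb, 7ab7ce8, aacdee0, b2a6567, da39ef6}.
25327d9 is among them, so fast-forward is possible.

Yes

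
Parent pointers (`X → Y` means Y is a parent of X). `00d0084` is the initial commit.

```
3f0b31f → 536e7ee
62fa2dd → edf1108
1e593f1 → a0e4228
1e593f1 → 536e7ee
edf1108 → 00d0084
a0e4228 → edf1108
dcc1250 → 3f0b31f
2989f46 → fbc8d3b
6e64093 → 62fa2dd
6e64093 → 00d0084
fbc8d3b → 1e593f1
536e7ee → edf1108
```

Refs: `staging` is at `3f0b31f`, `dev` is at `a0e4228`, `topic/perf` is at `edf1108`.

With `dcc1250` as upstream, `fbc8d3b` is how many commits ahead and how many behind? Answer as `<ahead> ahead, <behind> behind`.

Reachable from fbc8d3b: {00d0084, 1e593f1, 536e7ee, a0e4228, edf1108, fbc8d3b}.
Reachable from dcc1250: {00d0084, 3f0b31f, 536e7ee, dcc1250, edf1108}.
Only in fbc8d3b's history (ahead): {1e593f1, a0e4228, fbc8d3b} — 3.
Only in dcc1250's history (behind): {3f0b31f, dcc1250} — 2.

3 ahead, 2 behind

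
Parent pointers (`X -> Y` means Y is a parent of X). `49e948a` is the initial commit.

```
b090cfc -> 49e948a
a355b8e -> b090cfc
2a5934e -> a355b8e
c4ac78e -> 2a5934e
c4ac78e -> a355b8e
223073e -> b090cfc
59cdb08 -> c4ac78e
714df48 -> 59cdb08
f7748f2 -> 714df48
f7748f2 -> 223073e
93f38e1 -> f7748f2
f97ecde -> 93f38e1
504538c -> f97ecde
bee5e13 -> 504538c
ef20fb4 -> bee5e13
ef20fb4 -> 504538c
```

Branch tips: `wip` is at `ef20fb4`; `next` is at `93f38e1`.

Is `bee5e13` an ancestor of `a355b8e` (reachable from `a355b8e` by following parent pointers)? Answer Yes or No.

No

Ancestors of a355b8e: {49e948a, a355b8e, b090cfc}.
bee5e13 is not in that set, so it is not an ancestor of a355b8e.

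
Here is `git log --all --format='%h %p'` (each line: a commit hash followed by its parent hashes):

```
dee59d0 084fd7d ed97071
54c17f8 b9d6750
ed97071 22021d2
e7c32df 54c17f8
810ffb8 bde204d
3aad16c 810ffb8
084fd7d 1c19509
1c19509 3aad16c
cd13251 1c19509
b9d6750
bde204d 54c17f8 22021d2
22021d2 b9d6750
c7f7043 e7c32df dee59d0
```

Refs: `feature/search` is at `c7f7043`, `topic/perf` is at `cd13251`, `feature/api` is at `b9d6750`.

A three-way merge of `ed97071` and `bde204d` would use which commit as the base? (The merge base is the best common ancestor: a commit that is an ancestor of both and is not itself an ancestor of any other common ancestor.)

22021d2

Ancestors of ed97071: {22021d2, b9d6750, ed97071}.
Ancestors of bde204d: {22021d2, 54c17f8, b9d6750, bde204d}.
Common ancestors: {22021d2, b9d6750}.
Among these, 22021d2 is not an ancestor of any other common ancestor — it is the merge base.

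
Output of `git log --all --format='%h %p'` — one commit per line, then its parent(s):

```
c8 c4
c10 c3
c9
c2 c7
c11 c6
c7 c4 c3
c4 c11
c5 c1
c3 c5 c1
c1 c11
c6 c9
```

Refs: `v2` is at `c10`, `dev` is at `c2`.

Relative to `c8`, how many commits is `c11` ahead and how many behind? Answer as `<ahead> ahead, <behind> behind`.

0 ahead, 2 behind

Reachable from c11: {c11, c6, c9}.
Reachable from c8: {c11, c4, c6, c8, c9}.
Only in c11's history (ahead): {} — 0.
Only in c8's history (behind): {c4, c8} — 2.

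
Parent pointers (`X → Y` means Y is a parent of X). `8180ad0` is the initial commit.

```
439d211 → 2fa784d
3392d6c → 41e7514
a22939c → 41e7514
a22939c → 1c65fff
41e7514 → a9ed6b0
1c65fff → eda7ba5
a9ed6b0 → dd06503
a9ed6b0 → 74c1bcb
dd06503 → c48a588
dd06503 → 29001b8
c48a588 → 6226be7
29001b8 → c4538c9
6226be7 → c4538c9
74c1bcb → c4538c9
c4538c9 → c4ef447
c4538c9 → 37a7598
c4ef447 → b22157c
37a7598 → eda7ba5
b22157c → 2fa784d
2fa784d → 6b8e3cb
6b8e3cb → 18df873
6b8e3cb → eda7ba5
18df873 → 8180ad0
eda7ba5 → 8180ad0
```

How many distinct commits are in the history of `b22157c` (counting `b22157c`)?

Walking parent pointers from b22157c: reachable set = {18df873, 2fa784d, 6b8e3cb, 8180ad0, b22157c, eda7ba5}.
That is 6 commits.

6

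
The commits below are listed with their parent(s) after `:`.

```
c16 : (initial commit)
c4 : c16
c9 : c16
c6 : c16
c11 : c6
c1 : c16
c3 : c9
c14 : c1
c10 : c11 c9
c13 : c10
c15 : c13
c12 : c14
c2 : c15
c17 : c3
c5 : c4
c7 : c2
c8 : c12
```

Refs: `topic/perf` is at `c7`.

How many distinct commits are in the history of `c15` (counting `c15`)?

Walking parent pointers from c15: reachable set = {c10, c11, c13, c15, c16, c6, c9}.
That is 7 commits.

7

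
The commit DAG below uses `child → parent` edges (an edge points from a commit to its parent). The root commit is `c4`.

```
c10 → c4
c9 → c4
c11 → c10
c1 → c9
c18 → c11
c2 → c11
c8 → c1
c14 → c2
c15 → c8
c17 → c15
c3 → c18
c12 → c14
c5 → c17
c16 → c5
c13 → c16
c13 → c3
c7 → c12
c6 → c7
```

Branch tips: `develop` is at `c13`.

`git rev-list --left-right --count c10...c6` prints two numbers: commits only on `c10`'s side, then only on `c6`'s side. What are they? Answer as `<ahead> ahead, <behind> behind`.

0 ahead, 6 behind

Reachable from c10: {c10, c4}.
Reachable from c6: {c10, c11, c12, c14, c2, c4, c6, c7}.
Only in c10's history (ahead): {} — 0.
Only in c6's history (behind): {c11, c12, c14, c2, c6, c7} — 6.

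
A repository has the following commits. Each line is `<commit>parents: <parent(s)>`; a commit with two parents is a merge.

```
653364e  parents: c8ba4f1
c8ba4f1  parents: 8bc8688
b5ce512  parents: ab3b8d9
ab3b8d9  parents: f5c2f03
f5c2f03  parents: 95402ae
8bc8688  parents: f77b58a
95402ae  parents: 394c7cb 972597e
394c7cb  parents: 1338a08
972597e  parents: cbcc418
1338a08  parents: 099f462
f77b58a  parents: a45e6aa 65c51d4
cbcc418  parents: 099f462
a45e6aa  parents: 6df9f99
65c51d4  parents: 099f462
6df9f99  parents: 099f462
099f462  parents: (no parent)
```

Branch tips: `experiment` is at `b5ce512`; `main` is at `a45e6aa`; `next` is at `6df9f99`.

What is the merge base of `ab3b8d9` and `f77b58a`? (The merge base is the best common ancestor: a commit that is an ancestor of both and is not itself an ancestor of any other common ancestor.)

Ancestors of ab3b8d9: {099f462, 1338a08, 394c7cb, 95402ae, 972597e, ab3b8d9, cbcc418, f5c2f03}.
Ancestors of f77b58a: {099f462, 65c51d4, 6df9f99, a45e6aa, f77b58a}.
Common ancestors: {099f462}.
The only common ancestor is 099f462, so it is the merge base.

099f462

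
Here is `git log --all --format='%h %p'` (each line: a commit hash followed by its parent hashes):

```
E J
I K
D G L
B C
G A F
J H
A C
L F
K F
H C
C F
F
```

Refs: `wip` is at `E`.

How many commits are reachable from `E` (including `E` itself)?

5

Walking parent pointers from E: reachable set = {C, E, F, H, J}.
That is 5 commits.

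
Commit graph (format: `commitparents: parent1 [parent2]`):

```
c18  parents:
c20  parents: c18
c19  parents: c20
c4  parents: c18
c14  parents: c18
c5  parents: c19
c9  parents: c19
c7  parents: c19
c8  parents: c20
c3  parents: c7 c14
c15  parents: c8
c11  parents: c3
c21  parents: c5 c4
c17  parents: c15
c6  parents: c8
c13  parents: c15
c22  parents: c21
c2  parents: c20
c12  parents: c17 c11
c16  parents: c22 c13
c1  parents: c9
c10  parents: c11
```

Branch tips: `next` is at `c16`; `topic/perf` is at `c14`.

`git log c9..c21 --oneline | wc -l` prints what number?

3

Reachable from c21: {c18, c19, c20, c21, c4, c5}.
Reachable from c9: {c18, c19, c20, c9}.
In c21's history but not c9's: {c21, c4, c5} — 3 commits.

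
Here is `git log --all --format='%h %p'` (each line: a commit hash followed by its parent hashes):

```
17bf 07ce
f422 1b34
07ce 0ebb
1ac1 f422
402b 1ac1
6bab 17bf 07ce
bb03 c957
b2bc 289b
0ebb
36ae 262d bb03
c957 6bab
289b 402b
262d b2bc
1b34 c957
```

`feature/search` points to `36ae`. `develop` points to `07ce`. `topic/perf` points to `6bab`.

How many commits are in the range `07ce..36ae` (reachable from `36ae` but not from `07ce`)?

12

Reachable from 36ae: {07ce, 0ebb, 17bf, 1ac1, 1b34, 262d, 289b, 36ae, 402b, 6bab, b2bc, bb03, c957, f422}.
Reachable from 07ce: {07ce, 0ebb}.
In 36ae's history but not 07ce's: {17bf, 1ac1, 1b34, 262d, 289b, 36ae, 402b, 6bab, b2bc, bb03, c957, f422} — 12 commits.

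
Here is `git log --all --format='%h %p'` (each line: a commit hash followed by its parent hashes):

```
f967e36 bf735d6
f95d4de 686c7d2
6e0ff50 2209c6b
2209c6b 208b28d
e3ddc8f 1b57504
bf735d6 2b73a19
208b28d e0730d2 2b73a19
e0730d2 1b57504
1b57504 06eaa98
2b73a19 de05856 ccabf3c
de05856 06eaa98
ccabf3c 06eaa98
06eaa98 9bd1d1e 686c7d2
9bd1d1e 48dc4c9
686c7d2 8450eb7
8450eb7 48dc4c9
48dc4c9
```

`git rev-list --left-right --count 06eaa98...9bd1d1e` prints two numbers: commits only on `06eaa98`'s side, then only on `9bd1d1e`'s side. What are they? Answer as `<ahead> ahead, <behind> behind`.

3 ahead, 0 behind

Reachable from 06eaa98: {06eaa98, 48dc4c9, 686c7d2, 8450eb7, 9bd1d1e}.
Reachable from 9bd1d1e: {48dc4c9, 9bd1d1e}.
Only in 06eaa98's history (ahead): {06eaa98, 686c7d2, 8450eb7} — 3.
Only in 9bd1d1e's history (behind): {} — 0.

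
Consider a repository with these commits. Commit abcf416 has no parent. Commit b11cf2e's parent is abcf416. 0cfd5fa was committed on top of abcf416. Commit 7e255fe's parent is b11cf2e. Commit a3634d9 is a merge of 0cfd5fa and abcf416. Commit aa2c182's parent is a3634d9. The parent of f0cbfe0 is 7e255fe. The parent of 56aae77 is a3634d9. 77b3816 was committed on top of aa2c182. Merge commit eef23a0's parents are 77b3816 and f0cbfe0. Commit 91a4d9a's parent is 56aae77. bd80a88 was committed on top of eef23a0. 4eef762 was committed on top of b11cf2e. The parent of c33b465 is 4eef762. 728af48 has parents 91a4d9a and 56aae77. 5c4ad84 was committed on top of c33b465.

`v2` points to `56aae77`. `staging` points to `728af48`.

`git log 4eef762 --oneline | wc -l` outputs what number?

3

Walking parent pointers from 4eef762: reachable set = {4eef762, abcf416, b11cf2e}.
That is 3 commits.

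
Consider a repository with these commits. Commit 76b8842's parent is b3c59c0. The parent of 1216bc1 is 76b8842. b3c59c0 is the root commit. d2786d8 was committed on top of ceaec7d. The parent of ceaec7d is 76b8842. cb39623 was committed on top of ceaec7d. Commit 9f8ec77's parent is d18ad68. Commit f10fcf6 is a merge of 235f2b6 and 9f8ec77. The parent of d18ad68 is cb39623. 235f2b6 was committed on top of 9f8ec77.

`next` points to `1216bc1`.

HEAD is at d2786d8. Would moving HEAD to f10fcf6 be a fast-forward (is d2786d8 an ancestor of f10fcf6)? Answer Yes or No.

A fast-forward from d2786d8 to f10fcf6 is possible iff d2786d8 is an ancestor of f10fcf6.
Ancestors of f10fcf6: {235f2b6, 76b8842, 9f8ec77, b3c59c0, cb39623, ceaec7d, d18ad68, f10fcf6}.
d2786d8 is not among them, so fast-forward is not possible.

No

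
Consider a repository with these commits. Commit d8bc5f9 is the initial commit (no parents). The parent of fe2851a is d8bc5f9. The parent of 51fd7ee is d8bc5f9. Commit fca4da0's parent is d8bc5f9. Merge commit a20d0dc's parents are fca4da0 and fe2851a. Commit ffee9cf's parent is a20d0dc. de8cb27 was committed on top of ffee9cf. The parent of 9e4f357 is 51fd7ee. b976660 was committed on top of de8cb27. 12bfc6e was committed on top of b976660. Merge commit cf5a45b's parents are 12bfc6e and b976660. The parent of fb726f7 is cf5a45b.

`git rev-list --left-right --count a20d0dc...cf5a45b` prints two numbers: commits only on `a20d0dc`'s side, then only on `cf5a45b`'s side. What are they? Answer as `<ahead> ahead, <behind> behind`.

0 ahead, 5 behind

Reachable from a20d0dc: {a20d0dc, d8bc5f9, fca4da0, fe2851a}.
Reachable from cf5a45b: {12bfc6e, a20d0dc, b976660, cf5a45b, d8bc5f9, de8cb27, fca4da0, fe2851a, ffee9cf}.
Only in a20d0dc's history (ahead): {} — 0.
Only in cf5a45b's history (behind): {12bfc6e, b976660, cf5a45b, de8cb27, ffee9cf} — 5.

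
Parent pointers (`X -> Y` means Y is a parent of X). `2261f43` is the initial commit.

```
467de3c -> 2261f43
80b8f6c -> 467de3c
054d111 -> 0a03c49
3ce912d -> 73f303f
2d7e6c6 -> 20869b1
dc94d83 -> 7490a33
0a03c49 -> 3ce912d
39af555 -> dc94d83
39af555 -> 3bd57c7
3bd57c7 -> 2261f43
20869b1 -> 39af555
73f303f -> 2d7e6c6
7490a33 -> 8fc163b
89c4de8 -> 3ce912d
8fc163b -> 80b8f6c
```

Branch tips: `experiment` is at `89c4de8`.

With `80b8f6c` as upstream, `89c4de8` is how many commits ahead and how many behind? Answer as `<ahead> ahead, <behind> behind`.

10 ahead, 0 behind

Reachable from 89c4de8: {20869b1, 2261f43, 2d7e6c6, 39af555, 3bd57c7, 3ce912d, 467de3c, 73f303f, 7490a33, 80b8f6c, 89c4de8, 8fc163b, dc94d83}.
Reachable from 80b8f6c: {2261f43, 467de3c, 80b8f6c}.
Only in 89c4de8's history (ahead): {20869b1, 2d7e6c6, 39af555, 3bd57c7, 3ce912d, 73f303f, 7490a33, 89c4de8, 8fc163b, dc94d83} — 10.
Only in 80b8f6c's history (behind): {} — 0.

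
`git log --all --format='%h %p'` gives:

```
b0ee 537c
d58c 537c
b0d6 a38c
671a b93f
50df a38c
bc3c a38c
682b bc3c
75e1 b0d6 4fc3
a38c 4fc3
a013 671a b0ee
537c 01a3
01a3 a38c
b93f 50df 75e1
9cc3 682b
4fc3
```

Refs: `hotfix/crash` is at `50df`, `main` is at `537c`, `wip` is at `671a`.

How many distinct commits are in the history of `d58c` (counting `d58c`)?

Walking parent pointers from d58c: reachable set = {01a3, 4fc3, 537c, a38c, d58c}.
That is 5 commits.

5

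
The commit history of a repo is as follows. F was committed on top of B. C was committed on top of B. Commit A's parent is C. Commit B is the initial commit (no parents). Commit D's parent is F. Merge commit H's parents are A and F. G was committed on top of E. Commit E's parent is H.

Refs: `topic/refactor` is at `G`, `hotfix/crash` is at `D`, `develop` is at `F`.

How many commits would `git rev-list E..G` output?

1

Reachable from G: {A, B, C, E, F, G, H}.
Reachable from E: {A, B, C, E, F, H}.
In G's history but not E's: {G} — 1 commit.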